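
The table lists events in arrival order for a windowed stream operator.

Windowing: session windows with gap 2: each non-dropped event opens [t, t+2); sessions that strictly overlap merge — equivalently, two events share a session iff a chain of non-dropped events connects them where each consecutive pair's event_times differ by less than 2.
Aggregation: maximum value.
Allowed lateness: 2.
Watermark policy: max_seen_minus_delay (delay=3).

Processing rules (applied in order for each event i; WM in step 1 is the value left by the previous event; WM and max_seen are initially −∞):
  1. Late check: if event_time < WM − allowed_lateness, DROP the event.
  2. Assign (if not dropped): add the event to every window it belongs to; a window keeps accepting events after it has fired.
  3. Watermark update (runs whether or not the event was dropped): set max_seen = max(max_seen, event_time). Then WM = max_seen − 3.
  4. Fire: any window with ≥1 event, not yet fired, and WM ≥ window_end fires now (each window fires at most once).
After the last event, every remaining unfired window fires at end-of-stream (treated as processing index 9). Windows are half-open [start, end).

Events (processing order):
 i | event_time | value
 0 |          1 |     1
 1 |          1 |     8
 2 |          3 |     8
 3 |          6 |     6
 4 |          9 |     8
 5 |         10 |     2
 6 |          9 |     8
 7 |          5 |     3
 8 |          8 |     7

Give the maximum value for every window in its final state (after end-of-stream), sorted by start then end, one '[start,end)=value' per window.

i=0 t=1 v=1: → [1,3); WM=-2
i=1 t=1 v=8: → [1,3); WM=-2
i=2 t=3 v=8: → [3,5); WM=0
i=3 t=6 v=6: → [6,8); WM=3
i=4 t=9 v=8: → [9,11); WM=6
i=5 t=10 v=2: → [9,12); WM=7
i=6 t=9 v=8: → [9,12); WM=7
i=7 t=5 v=3: → [5,8); WM=7
i=8 t=8 v=7: → [8,12); WM=7

[1,3)=8 [3,5)=8 [5,8)=6 [8,12)=8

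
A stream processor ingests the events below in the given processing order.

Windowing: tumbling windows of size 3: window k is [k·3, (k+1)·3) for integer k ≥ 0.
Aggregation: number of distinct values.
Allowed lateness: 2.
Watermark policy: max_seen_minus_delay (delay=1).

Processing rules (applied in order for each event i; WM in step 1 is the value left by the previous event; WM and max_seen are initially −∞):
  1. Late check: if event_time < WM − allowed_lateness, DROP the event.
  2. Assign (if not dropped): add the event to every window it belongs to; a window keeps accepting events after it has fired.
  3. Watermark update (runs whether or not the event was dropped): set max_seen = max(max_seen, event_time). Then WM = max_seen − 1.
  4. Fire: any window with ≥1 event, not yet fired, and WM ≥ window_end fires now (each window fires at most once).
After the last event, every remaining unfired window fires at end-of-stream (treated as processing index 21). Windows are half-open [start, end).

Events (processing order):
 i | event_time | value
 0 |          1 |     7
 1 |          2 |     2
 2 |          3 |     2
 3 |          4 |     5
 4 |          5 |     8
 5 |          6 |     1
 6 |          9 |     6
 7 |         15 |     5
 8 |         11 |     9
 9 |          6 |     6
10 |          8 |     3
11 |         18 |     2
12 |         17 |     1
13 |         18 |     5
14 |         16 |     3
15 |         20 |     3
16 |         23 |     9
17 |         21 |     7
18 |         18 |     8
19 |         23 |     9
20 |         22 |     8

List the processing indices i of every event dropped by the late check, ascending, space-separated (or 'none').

8 9 10 18

i=0 t=1 v=7: → [0,3); WM=0
i=1 t=2 v=2: → [0,3); WM=1
i=2 t=3 v=2: → [3,6); WM=2
i=3 t=4 v=5: → [3,6); WM=3; [0,3) fires=2
i=4 t=5 v=8: → [3,6); WM=4
i=5 t=6 v=1: → [6,9); WM=5
i=6 t=9 v=6: → [9,12); WM=8; [3,6) fires=3
i=7 t=15 v=5: → [15,18); WM=14; [6,9) fires=1 [9,12) fires=1
i=8 t=11 v=9: DROP (t<14-2); WM=14
i=9 t=6 v=6: DROP (t<14-2); WM=14
i=10 t=8 v=3: DROP (t<14-2); WM=14
i=11 t=18 v=2: → [18,21); WM=17
i=12 t=17 v=1: → [15,18); WM=17
i=13 t=18 v=5: → [18,21); WM=17
i=14 t=16 v=3: → [15,18); WM=17
i=15 t=20 v=3: → [18,21); WM=19; [15,18) fires=3
i=16 t=23 v=9: → [21,24); WM=22; [18,21) fires=3
i=17 t=21 v=7: → [21,24); WM=22
i=18 t=18 v=8: DROP (t<22-2); WM=22
i=19 t=23 v=9: → [21,24); WM=22
i=20 t=22 v=8: → [21,24); WM=22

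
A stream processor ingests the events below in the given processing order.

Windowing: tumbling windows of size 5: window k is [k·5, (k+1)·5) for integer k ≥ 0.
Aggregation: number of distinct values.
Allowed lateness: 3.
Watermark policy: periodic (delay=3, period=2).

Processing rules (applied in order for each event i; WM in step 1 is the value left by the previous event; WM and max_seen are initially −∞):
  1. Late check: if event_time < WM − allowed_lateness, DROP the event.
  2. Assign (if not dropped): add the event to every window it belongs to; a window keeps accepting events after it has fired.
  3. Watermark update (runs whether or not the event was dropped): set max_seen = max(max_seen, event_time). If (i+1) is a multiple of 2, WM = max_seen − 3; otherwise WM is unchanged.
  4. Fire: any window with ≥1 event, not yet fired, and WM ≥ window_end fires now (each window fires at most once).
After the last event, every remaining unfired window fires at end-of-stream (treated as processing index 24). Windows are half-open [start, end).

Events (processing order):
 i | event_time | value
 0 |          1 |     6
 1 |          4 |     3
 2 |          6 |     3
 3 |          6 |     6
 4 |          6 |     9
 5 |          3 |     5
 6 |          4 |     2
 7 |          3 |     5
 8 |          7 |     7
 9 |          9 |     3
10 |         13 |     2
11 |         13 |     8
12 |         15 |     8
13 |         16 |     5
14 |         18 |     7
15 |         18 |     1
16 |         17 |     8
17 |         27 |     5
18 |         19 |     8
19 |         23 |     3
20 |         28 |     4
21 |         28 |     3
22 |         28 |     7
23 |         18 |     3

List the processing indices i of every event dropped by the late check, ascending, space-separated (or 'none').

18 23

i=0 t=1 v=6: → [0,5); WM=−∞
i=1 t=4 v=3: → [0,5); WM=1
i=2 t=6 v=3: → [5,10); WM=1
i=3 t=6 v=6: → [5,10); WM=3
i=4 t=6 v=9: → [5,10); WM=3
i=5 t=3 v=5: → [0,5); WM=3
i=6 t=4 v=2: → [0,5); WM=3
i=7 t=3 v=5: → [0,5); WM=3
i=8 t=7 v=7: → [5,10); WM=3
i=9 t=9 v=3: → [5,10); WM=6; [0,5) fires=4
i=10 t=13 v=2: → [10,15); WM=6
i=11 t=13 v=8: → [10,15); WM=10; [5,10) fires=4
i=12 t=15 v=8: → [15,20); WM=10
i=13 t=16 v=5: → [15,20); WM=13
i=14 t=18 v=7: → [15,20); WM=13
i=15 t=18 v=1: → [15,20); WM=15; [10,15) fires=2
i=16 t=17 v=8: → [15,20); WM=15
i=17 t=27 v=5: → [25,30); WM=24; [15,20) fires=4
i=18 t=19 v=8: DROP (t<24-3); WM=24
i=19 t=23 v=3: → [20,25); WM=24
i=20 t=28 v=4: → [25,30); WM=24
i=21 t=28 v=3: → [25,30); WM=25; [20,25) fires=1
i=22 t=28 v=7: → [25,30); WM=25
i=23 t=18 v=3: DROP (t<25-3); WM=25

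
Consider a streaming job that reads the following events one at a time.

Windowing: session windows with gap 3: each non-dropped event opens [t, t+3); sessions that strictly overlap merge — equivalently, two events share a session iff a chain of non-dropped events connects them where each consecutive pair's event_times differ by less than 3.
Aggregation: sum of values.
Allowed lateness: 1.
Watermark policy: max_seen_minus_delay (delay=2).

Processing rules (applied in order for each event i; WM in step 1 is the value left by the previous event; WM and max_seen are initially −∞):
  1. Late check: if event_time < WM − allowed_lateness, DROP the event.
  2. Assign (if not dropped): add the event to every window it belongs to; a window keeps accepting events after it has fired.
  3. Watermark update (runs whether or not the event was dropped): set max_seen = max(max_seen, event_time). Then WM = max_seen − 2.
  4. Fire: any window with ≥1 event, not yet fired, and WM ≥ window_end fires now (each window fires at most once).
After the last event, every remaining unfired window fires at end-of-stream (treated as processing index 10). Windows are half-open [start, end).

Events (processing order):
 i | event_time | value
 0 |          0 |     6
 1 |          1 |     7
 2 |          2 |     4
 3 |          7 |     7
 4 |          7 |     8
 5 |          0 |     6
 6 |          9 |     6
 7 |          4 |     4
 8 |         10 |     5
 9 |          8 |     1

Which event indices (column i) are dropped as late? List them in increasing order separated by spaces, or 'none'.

5 7

i=0 t=0 v=6: → [0,3); WM=-2
i=1 t=1 v=7: → [0,4); WM=-1
i=2 t=2 v=4: → [0,5); WM=0
i=3 t=7 v=7: → [7,10); WM=5
i=4 t=7 v=8: → [7,10); WM=5
i=5 t=0 v=6: DROP (t<5-1); WM=5
i=6 t=9 v=6: → [7,12); WM=7
i=7 t=4 v=4: DROP (t<7-1); WM=7
i=8 t=10 v=5: → [7,13); WM=8
i=9 t=8 v=1: → [7,13); WM=8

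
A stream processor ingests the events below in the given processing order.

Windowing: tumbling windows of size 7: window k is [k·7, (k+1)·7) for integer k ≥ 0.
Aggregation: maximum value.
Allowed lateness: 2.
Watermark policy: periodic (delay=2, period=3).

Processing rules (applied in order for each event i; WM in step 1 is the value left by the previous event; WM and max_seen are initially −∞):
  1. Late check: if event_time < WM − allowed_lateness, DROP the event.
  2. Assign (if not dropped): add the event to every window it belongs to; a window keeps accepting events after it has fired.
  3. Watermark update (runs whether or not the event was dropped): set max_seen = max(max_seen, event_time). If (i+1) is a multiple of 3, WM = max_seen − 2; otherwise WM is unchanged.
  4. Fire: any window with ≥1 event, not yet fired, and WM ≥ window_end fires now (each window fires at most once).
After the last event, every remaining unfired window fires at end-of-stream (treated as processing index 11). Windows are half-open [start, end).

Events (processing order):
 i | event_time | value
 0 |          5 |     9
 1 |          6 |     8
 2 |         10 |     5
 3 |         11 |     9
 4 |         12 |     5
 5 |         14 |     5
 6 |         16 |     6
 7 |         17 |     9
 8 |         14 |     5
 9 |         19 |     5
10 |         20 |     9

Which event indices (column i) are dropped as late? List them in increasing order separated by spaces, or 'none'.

none

i=0 t=5 v=9: → [0,7); WM=−∞
i=1 t=6 v=8: → [0,7); WM=−∞
i=2 t=10 v=5: → [7,14); WM=8; [0,7) fires=9
i=3 t=11 v=9: → [7,14); WM=8
i=4 t=12 v=5: → [7,14); WM=8
i=5 t=14 v=5: → [14,21); WM=12
i=6 t=16 v=6: → [14,21); WM=12
i=7 t=17 v=9: → [14,21); WM=12
i=8 t=14 v=5: → [14,21); WM=15; [7,14) fires=9
i=9 t=19 v=5: → [14,21); WM=15
i=10 t=20 v=9: → [14,21); WM=15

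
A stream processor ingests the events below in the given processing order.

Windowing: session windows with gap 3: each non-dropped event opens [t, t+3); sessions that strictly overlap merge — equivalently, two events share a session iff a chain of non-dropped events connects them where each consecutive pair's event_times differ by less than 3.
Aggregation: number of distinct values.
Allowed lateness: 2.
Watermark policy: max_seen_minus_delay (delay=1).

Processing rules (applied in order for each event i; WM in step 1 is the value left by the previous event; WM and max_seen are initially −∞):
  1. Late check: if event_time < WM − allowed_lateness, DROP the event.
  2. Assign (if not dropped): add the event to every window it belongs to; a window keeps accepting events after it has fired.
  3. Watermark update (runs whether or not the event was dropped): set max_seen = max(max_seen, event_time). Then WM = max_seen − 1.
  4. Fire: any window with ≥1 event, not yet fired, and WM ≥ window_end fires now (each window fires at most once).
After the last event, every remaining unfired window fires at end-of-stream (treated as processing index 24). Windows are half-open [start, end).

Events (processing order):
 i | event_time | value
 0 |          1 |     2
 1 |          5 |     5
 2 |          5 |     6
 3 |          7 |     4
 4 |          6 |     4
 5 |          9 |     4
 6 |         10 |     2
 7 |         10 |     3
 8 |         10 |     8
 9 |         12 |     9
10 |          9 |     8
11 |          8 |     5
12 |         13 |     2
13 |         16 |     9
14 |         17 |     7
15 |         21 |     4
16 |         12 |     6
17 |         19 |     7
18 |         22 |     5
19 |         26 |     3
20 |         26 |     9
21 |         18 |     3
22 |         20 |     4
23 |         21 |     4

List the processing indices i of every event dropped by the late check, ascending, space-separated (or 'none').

11 16 21 22 23

i=0 t=1 v=2: → [1,4); WM=0
i=1 t=5 v=5: → [5,8); WM=4
i=2 t=5 v=6: → [5,8); WM=4
i=3 t=7 v=4: → [5,10); WM=6
i=4 t=6 v=4: → [5,10); WM=6
i=5 t=9 v=4: → [5,12); WM=8
i=6 t=10 v=2: → [5,13); WM=9
i=7 t=10 v=3: → [5,13); WM=9
i=8 t=10 v=8: → [5,13); WM=9
i=9 t=12 v=9: → [5,15); WM=11
i=10 t=9 v=8: → [5,15); WM=11
i=11 t=8 v=5: DROP (t<11-2); WM=11
i=12 t=13 v=2: → [5,16); WM=12
i=13 t=16 v=9: → [16,19); WM=15
i=14 t=17 v=7: → [16,20); WM=16
i=15 t=21 v=4: → [21,24); WM=20
i=16 t=12 v=6: DROP (t<20-2); WM=20
i=17 t=19 v=7: → [16,24); WM=20
i=18 t=22 v=5: → [16,25); WM=21
i=19 t=26 v=3: → [26,29); WM=25
i=20 t=26 v=9: → [26,29); WM=25
i=21 t=18 v=3: DROP (t<25-2); WM=25
i=22 t=20 v=4: DROP (t<25-2); WM=25
i=23 t=21 v=4: DROP (t<25-2); WM=25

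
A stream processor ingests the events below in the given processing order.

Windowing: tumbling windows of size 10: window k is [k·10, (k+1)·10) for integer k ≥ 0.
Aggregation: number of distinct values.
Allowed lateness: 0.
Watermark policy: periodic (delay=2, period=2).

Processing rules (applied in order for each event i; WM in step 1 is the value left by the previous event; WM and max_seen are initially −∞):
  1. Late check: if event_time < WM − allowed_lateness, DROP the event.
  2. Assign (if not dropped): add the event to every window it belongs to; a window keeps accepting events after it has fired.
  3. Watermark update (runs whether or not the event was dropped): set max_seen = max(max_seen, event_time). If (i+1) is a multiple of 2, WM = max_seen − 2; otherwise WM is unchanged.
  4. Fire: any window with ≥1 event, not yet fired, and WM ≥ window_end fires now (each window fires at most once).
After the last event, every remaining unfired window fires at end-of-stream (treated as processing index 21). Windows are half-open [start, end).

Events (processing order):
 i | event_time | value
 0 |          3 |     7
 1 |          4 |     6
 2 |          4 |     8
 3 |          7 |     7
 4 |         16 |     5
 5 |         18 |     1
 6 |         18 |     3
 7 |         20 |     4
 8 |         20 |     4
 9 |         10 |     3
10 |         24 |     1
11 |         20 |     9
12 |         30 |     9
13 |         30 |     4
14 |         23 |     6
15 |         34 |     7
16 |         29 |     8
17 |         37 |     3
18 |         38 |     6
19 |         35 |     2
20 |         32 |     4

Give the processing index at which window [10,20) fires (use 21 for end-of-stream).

i=0 t=3 v=7: → [0,10); WM=−∞
i=1 t=4 v=6: → [0,10); WM=2
i=2 t=4 v=8: → [0,10); WM=2
i=3 t=7 v=7: → [0,10); WM=5
i=4 t=16 v=5: → [10,20); WM=5
i=5 t=18 v=1: → [10,20); WM=16; [0,10) fires=3
i=6 t=18 v=3: → [10,20); WM=16
i=7 t=20 v=4: → [20,30); WM=18
i=8 t=20 v=4: → [20,30); WM=18
i=9 t=10 v=3: DROP (t<18-0); WM=18
i=10 t=24 v=1: → [20,30); WM=18
i=11 t=20 v=9: → [20,30); WM=22; [10,20) fires=3
i=12 t=30 v=9: → [30,40); WM=22
i=13 t=30 v=4: → [30,40); WM=28
i=14 t=23 v=6: DROP (t<28-0); WM=28
i=15 t=34 v=7: → [30,40); WM=32; [20,30) fires=3
i=16 t=29 v=8: DROP (t<32-0); WM=32
i=17 t=37 v=3: → [30,40); WM=35
i=18 t=38 v=6: → [30,40); WM=35
i=19 t=35 v=2: → [30,40); WM=36
i=20 t=32 v=4: DROP (t<36-0); WM=36

11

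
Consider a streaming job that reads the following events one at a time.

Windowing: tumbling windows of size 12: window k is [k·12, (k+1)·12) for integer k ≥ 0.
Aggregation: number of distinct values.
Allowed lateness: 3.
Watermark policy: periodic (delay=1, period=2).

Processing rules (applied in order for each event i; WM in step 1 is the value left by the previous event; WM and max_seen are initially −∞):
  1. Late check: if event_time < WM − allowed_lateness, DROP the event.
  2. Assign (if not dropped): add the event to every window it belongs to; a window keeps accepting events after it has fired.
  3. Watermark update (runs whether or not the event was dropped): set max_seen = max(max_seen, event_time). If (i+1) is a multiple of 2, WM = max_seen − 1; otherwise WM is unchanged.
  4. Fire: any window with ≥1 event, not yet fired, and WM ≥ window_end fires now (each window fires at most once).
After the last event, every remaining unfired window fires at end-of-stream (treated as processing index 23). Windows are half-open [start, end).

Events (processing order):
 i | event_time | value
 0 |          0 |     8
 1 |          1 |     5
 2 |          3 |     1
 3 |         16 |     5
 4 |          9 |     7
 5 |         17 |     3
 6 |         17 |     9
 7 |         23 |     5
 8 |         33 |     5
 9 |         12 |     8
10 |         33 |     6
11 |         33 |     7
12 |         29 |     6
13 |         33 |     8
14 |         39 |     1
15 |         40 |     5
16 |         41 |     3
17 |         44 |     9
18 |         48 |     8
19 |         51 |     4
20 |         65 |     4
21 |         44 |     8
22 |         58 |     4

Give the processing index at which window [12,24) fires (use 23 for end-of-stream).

9

i=0 t=0 v=8: → [0,12); WM=−∞
i=1 t=1 v=5: → [0,12); WM=0
i=2 t=3 v=1: → [0,12); WM=0
i=3 t=16 v=5: → [12,24); WM=15; [0,12) fires=3
i=4 t=9 v=7: DROP (t<15-3); WM=15
i=5 t=17 v=3: → [12,24); WM=16
i=6 t=17 v=9: → [12,24); WM=16
i=7 t=23 v=5: → [12,24); WM=22
i=8 t=33 v=5: → [24,36); WM=22
i=9 t=12 v=8: DROP (t<22-3); WM=32; [12,24) fires=3
i=10 t=33 v=6: → [24,36); WM=32
i=11 t=33 v=7: → [24,36); WM=32
i=12 t=29 v=6: → [24,36); WM=32
i=13 t=33 v=8: → [24,36); WM=32
i=14 t=39 v=1: → [36,48); WM=32
i=15 t=40 v=5: → [36,48); WM=39; [24,36) fires=4
i=16 t=41 v=3: → [36,48); WM=39
i=17 t=44 v=9: → [36,48); WM=43
i=18 t=48 v=8: → [48,60); WM=43
i=19 t=51 v=4: → [48,60); WM=50; [36,48) fires=4
i=20 t=65 v=4: → [60,72); WM=50
i=21 t=44 v=8: DROP (t<50-3); WM=64; [48,60) fires=2
i=22 t=58 v=4: DROP (t<64-3); WM=64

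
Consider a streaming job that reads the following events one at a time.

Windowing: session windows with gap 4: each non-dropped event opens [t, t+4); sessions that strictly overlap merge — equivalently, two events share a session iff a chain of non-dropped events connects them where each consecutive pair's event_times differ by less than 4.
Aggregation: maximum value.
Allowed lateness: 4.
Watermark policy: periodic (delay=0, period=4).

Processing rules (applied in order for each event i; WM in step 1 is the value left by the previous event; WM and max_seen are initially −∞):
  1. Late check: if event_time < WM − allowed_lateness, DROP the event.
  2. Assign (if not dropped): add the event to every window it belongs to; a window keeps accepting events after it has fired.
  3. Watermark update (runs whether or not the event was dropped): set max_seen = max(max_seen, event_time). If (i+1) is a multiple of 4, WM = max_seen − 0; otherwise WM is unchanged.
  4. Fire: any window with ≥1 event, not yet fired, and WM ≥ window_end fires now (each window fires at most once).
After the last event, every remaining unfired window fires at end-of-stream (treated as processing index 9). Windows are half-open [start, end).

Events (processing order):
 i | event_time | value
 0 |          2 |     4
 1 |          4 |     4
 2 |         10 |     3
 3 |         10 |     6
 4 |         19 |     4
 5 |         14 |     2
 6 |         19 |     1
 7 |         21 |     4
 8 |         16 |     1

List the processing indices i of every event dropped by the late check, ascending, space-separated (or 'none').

8

i=0 t=2 v=4: → [2,6); WM=−∞
i=1 t=4 v=4: → [2,8); WM=−∞
i=2 t=10 v=3: → [10,14); WM=−∞
i=3 t=10 v=6: → [10,14); WM=10
i=4 t=19 v=4: → [19,23); WM=10
i=5 t=14 v=2: → [14,18); WM=10
i=6 t=19 v=1: → [19,23); WM=10
i=7 t=21 v=4: → [19,25); WM=21
i=8 t=16 v=1: DROP (t<21-4); WM=21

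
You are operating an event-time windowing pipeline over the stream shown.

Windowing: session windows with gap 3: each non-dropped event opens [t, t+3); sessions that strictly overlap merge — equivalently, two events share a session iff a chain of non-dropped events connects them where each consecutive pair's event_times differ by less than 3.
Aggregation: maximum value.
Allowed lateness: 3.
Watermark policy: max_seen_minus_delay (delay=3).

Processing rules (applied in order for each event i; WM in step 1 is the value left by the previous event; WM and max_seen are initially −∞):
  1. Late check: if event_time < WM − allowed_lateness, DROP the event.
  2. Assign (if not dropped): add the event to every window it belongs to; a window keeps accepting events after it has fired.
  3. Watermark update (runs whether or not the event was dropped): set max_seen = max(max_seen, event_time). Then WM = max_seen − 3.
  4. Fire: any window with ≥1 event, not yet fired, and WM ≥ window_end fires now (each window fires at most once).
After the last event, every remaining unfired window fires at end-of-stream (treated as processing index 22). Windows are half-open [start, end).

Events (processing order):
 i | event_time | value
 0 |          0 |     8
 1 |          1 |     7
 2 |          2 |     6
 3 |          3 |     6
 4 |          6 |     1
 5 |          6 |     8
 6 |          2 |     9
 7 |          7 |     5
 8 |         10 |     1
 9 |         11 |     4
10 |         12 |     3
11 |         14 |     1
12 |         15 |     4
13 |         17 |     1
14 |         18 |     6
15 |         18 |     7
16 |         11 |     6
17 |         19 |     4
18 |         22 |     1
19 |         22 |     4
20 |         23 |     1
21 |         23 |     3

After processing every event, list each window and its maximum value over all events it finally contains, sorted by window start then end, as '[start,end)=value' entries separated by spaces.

[0,6)=9 [6,10)=8 [10,22)=7 [22,26)=4

i=0 t=0 v=8: → [0,3); WM=-3
i=1 t=1 v=7: → [0,4); WM=-2
i=2 t=2 v=6: → [0,5); WM=-1
i=3 t=3 v=6: → [0,6); WM=0
i=4 t=6 v=1: → [6,9); WM=3
i=5 t=6 v=8: → [6,9); WM=3
i=6 t=2 v=9: → [0,6); WM=3
i=7 t=7 v=5: → [6,10); WM=4
i=8 t=10 v=1: → [10,13); WM=7
i=9 t=11 v=4: → [10,14); WM=8
i=10 t=12 v=3: → [10,15); WM=9
i=11 t=14 v=1: → [10,17); WM=11
i=12 t=15 v=4: → [10,18); WM=12
i=13 t=17 v=1: → [10,20); WM=14
i=14 t=18 v=6: → [10,21); WM=15
i=15 t=18 v=7: → [10,21); WM=15
i=16 t=11 v=6: DROP (t<15-3); WM=15
i=17 t=19 v=4: → [10,22); WM=16
i=18 t=22 v=1: → [22,25); WM=19
i=19 t=22 v=4: → [22,25); WM=19
i=20 t=23 v=1: → [22,26); WM=20
i=21 t=23 v=3: → [22,26); WM=20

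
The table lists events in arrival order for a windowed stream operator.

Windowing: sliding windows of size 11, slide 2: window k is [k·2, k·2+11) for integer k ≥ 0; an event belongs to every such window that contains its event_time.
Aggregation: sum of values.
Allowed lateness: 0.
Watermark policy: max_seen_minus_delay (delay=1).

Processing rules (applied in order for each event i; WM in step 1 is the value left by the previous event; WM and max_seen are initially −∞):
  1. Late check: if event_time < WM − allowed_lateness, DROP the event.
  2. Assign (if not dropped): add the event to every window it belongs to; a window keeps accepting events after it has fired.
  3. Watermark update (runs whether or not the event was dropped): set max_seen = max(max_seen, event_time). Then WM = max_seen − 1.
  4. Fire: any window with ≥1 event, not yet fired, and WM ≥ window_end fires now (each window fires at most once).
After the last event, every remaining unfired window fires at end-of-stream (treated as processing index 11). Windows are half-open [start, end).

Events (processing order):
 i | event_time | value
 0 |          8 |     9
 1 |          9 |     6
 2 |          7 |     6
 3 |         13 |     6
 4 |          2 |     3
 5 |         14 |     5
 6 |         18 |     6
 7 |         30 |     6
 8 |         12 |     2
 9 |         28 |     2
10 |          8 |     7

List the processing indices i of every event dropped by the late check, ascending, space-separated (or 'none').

2 4 8 9 10

i=0 t=8 v=9: → [8,19),[6,17),[4,15),[2,13),[0,11); WM=7
i=1 t=9 v=6: → [8,19),[6,17),[4,15),[2,13),[0,11); WM=8
i=2 t=7 v=6: DROP (t<8-0); WM=8
i=3 t=13 v=6: → [12,23),[10,21),[8,19),[6,17),[4,15); WM=12; [0,11) fires=15
i=4 t=2 v=3: DROP (t<12-0); WM=12
i=5 t=14 v=5: → [14,25),[12,23),[10,21),[8,19),[6,17),[4,15); WM=13; [2,13) fires=15
i=6 t=18 v=6: → [18,29),[16,27),[14,25),[12,23),[10,21),[8,19); WM=17; [4,15) fires=26 [6,17) fires=26
i=7 t=30 v=6: → [30,41),[28,39),[26,37),[24,35),[22,33),[20,31); WM=29; [8,19) fires=32 [10,21) fires=17 [12,23) fires=17 [14,25) fires=11 [16,27) fires=6 [18,29) fires=6
i=8 t=12 v=2: DROP (t<29-0); WM=29
i=9 t=28 v=2: DROP (t<29-0); WM=29
i=10 t=8 v=7: DROP (t<29-0); WM=29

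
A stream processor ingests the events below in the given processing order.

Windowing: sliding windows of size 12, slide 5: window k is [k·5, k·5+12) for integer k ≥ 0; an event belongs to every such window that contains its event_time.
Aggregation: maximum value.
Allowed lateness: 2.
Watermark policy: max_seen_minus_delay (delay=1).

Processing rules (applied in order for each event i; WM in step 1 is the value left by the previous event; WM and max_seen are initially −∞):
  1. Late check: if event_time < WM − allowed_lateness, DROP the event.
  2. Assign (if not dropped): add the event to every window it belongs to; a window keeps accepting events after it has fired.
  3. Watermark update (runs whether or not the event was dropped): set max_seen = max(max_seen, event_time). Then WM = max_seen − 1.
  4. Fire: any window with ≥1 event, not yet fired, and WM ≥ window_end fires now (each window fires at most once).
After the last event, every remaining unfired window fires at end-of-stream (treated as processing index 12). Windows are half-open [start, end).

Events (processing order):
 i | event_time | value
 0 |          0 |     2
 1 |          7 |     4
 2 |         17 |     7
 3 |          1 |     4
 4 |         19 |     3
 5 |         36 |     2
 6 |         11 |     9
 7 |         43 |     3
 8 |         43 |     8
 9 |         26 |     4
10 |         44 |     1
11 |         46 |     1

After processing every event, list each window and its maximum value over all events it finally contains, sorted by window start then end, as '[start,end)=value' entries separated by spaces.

[0,12)=4 [5,17)=4 [10,22)=7 [15,27)=7 [25,37)=2 [30,42)=2 [35,47)=8 [40,52)=8 [45,57)=1

i=0 t=0 v=2: → [0,12); WM=-1
i=1 t=7 v=4: → [5,17),[0,12); WM=6
i=2 t=17 v=7: → [15,27),[10,22); WM=16; [0,12) fires=4
i=3 t=1 v=4: DROP (t<16-2); WM=16
i=4 t=19 v=3: → [15,27),[10,22); WM=18; [5,17) fires=4
i=5 t=36 v=2: → [35,47),[30,42),[25,37); WM=35; [10,22) fires=7 [15,27) fires=7
i=6 t=11 v=9: DROP (t<35-2); WM=35
i=7 t=43 v=3: → [40,52),[35,47); WM=42; [25,37) fires=2 [30,42) fires=2
i=8 t=43 v=8: → [40,52),[35,47); WM=42
i=9 t=26 v=4: DROP (t<42-2); WM=42
i=10 t=44 v=1: → [40,52),[35,47); WM=43
i=11 t=46 v=1: → [45,57),[40,52),[35,47); WM=45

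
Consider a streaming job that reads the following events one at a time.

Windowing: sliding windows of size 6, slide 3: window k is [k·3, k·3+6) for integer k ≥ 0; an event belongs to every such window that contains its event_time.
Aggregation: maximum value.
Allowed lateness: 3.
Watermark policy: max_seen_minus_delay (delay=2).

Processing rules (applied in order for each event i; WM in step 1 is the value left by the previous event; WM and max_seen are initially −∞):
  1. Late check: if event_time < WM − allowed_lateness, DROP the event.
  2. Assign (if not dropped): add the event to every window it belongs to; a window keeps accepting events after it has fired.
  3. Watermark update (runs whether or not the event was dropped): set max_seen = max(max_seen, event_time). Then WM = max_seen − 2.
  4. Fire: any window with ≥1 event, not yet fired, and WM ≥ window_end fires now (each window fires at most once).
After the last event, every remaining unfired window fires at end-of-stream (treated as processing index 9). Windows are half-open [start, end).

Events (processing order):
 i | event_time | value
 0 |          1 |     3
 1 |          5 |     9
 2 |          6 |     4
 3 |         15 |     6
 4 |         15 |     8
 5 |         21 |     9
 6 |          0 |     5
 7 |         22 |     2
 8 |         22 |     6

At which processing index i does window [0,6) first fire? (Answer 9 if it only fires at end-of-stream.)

i=0 t=1 v=3: → [0,6); WM=-1
i=1 t=5 v=9: → [3,9),[0,6); WM=3
i=2 t=6 v=4: → [6,12),[3,9); WM=4
i=3 t=15 v=6: → [15,21),[12,18); WM=13; [0,6) fires=9 [3,9) fires=9 [6,12) fires=4
i=4 t=15 v=8: → [15,21),[12,18); WM=13
i=5 t=21 v=9: → [21,27),[18,24); WM=19; [12,18) fires=8
i=6 t=0 v=5: DROP (t<19-3); WM=19
i=7 t=22 v=2: → [21,27),[18,24); WM=20
i=8 t=22 v=6: → [21,27),[18,24); WM=20

3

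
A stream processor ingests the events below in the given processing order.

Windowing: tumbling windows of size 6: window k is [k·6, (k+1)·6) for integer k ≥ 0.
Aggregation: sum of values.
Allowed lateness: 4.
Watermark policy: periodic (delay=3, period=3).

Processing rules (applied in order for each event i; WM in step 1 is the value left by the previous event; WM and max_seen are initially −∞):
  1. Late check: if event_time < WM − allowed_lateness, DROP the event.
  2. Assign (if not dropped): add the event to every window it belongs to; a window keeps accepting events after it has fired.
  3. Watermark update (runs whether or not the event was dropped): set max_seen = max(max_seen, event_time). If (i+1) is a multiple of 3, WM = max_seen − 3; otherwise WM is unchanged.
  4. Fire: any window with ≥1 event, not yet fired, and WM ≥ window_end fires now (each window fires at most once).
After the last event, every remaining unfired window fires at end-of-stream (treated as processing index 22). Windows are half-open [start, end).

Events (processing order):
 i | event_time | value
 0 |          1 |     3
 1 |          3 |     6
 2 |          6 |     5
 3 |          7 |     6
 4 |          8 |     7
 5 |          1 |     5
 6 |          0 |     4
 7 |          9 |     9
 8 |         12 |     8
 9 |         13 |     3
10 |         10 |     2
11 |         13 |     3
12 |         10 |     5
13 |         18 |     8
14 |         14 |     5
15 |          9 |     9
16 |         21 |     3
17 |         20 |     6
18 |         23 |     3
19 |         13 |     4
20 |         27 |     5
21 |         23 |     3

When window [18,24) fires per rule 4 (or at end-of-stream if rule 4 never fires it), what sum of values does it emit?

20

i=0 t=1 v=3: → [0,6); WM=−∞
i=1 t=3 v=6: → [0,6); WM=−∞
i=2 t=6 v=5: → [6,12); WM=3
i=3 t=7 v=6: → [6,12); WM=3
i=4 t=8 v=7: → [6,12); WM=3
i=5 t=1 v=5: → [0,6); WM=5
i=6 t=0 v=4: DROP (t<5-4); WM=5
i=7 t=9 v=9: → [6,12); WM=5
i=8 t=12 v=8: → [12,18); WM=9; [0,6) fires=14
i=9 t=13 v=3: → [12,18); WM=9
i=10 t=10 v=2: → [6,12); WM=9
i=11 t=13 v=3: → [12,18); WM=10
i=12 t=10 v=5: → [6,12); WM=10
i=13 t=18 v=8: → [18,24); WM=10
i=14 t=14 v=5: → [12,18); WM=15; [6,12) fires=34
i=15 t=9 v=9: DROP (t<15-4); WM=15
i=16 t=21 v=3: → [18,24); WM=15
i=17 t=20 v=6: → [18,24); WM=18; [12,18) fires=19
i=18 t=23 v=3: → [18,24); WM=18
i=19 t=13 v=4: DROP (t<18-4); WM=18
i=20 t=27 v=5: → [24,30); WM=24; [18,24) fires=20
i=21 t=23 v=3: → [18,24); WM=24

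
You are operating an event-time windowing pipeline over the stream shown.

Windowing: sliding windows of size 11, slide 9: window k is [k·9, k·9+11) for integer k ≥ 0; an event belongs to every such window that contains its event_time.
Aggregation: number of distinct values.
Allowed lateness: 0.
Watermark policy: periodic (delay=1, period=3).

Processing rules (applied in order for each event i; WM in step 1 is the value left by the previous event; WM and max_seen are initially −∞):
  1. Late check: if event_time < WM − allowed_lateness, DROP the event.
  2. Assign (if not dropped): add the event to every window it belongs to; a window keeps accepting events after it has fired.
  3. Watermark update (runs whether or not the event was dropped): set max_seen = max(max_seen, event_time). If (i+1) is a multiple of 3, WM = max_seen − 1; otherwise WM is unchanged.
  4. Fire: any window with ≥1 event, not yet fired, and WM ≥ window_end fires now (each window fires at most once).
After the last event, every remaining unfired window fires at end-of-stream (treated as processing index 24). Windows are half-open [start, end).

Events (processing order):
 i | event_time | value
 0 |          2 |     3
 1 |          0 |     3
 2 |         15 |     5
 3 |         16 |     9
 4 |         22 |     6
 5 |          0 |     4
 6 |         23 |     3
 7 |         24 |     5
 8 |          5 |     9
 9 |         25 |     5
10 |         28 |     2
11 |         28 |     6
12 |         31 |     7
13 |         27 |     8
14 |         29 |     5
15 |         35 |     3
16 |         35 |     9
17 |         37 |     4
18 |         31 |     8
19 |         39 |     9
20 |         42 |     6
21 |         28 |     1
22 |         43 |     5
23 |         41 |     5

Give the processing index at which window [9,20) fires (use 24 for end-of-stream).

i=0 t=2 v=3: → [0,11); WM=−∞
i=1 t=0 v=3: → [0,11); WM=−∞
i=2 t=15 v=5: → [9,20); WM=14; [0,11) fires=1
i=3 t=16 v=9: → [9,20); WM=14
i=4 t=22 v=6: → [18,29); WM=14
i=5 t=0 v=4: DROP (t<14-0); WM=21; [9,20) fires=2
i=6 t=23 v=3: → [18,29); WM=21
i=7 t=24 v=5: → [18,29); WM=21
i=8 t=5 v=9: DROP (t<21-0); WM=23
i=9 t=25 v=5: → [18,29); WM=23
i=10 t=28 v=2: → [27,38),[18,29); WM=23
i=11 t=28 v=6: → [27,38),[18,29); WM=27
i=12 t=31 v=7: → [27,38); WM=27
i=13 t=27 v=8: → [27,38),[18,29); WM=27
i=14 t=29 v=5: → [27,38); WM=30; [18,29) fires=5
i=15 t=35 v=3: → [27,38); WM=30
i=16 t=35 v=9: → [27,38); WM=30
i=17 t=37 v=4: → [36,47),[27,38); WM=36
i=18 t=31 v=8: DROP (t<36-0); WM=36
i=19 t=39 v=9: → [36,47); WM=36
i=20 t=42 v=6: → [36,47); WM=41; [27,38) fires=8
i=21 t=28 v=1: DROP (t<41-0); WM=41
i=22 t=43 v=5: → [36,47); WM=41
i=23 t=41 v=5: → [36,47); WM=42

5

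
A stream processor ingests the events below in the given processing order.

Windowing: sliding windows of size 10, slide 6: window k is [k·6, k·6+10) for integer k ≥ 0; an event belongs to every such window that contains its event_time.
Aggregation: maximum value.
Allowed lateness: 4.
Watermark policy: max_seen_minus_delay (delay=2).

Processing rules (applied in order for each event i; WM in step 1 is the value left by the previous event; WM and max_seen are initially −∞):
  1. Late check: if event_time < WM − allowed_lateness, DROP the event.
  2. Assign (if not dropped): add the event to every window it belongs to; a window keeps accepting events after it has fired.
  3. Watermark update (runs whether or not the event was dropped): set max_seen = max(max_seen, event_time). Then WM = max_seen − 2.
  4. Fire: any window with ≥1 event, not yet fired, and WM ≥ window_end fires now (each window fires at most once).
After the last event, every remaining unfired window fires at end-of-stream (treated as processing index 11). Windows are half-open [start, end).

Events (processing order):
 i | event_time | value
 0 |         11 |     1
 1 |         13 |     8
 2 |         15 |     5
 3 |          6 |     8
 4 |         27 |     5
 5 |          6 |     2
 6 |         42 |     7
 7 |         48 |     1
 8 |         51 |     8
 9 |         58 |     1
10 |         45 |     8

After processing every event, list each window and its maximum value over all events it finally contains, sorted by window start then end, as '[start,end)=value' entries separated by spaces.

i=0 t=11 v=1: → [6,16); WM=9
i=1 t=13 v=8: → [12,22),[6,16); WM=11
i=2 t=15 v=5: → [12,22),[6,16); WM=13
i=3 t=6 v=8: DROP (t<13-4); WM=13
i=4 t=27 v=5: → [24,34),[18,28); WM=25; [6,16) fires=8 [12,22) fires=8
i=5 t=6 v=2: DROP (t<25-4); WM=25
i=6 t=42 v=7: → [42,52),[36,46); WM=40; [18,28) fires=5 [24,34) fires=5
i=7 t=48 v=1: → [48,58),[42,52); WM=46; [36,46) fires=7
i=8 t=51 v=8: → [48,58),[42,52); WM=49
i=9 t=58 v=1: → [54,64); WM=56; [42,52) fires=8
i=10 t=45 v=8: DROP (t<56-4); WM=56

[6,16)=8 [12,22)=8 [18,28)=5 [24,34)=5 [36,46)=7 [42,52)=8 [48,58)=8 [54,64)=1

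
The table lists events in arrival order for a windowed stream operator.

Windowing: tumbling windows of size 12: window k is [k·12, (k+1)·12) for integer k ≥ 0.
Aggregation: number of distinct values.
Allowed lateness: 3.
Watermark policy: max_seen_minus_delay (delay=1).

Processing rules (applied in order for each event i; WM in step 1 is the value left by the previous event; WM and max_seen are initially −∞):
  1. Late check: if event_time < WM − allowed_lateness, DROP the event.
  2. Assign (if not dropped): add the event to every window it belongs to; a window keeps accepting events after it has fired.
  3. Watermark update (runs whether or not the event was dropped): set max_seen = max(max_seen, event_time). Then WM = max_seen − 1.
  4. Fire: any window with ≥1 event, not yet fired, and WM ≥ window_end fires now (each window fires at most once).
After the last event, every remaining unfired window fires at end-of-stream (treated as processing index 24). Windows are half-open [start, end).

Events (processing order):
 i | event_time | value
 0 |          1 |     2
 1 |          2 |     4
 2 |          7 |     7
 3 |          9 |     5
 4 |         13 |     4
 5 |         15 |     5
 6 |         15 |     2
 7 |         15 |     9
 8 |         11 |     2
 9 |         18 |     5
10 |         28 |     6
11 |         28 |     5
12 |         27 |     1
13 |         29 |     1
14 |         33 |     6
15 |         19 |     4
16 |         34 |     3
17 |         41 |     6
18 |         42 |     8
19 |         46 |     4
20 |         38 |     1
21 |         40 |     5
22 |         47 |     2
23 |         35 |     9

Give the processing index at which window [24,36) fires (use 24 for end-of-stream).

17

i=0 t=1 v=2: → [0,12); WM=0
i=1 t=2 v=4: → [0,12); WM=1
i=2 t=7 v=7: → [0,12); WM=6
i=3 t=9 v=5: → [0,12); WM=8
i=4 t=13 v=4: → [12,24); WM=12; [0,12) fires=4
i=5 t=15 v=5: → [12,24); WM=14
i=6 t=15 v=2: → [12,24); WM=14
i=7 t=15 v=9: → [12,24); WM=14
i=8 t=11 v=2: → [0,12); WM=14
i=9 t=18 v=5: → [12,24); WM=17
i=10 t=28 v=6: → [24,36); WM=27; [12,24) fires=4
i=11 t=28 v=5: → [24,36); WM=27
i=12 t=27 v=1: → [24,36); WM=27
i=13 t=29 v=1: → [24,36); WM=28
i=14 t=33 v=6: → [24,36); WM=32
i=15 t=19 v=4: DROP (t<32-3); WM=32
i=16 t=34 v=3: → [24,36); WM=33
i=17 t=41 v=6: → [36,48); WM=40; [24,36) fires=4
i=18 t=42 v=8: → [36,48); WM=41
i=19 t=46 v=4: → [36,48); WM=45
i=20 t=38 v=1: DROP (t<45-3); WM=45
i=21 t=40 v=5: DROP (t<45-3); WM=45
i=22 t=47 v=2: → [36,48); WM=46
i=23 t=35 v=9: DROP (t<46-3); WM=46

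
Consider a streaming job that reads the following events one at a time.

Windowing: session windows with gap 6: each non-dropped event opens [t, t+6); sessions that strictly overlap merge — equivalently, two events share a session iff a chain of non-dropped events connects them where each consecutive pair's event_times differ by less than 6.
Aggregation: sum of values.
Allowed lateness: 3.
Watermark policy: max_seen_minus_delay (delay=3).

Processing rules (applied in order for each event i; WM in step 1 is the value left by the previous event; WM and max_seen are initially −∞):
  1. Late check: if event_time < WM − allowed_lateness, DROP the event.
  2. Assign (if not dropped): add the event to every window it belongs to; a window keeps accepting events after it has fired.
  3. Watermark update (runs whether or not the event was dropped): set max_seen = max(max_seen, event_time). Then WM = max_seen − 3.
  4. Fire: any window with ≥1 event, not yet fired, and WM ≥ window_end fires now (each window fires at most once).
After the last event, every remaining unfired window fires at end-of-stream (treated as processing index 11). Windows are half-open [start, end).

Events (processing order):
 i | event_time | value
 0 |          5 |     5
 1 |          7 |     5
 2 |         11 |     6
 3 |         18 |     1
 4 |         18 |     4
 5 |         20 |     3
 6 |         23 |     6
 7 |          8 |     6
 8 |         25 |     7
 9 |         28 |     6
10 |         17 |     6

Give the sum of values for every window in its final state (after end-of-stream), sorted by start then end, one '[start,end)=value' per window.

[5,17)=16 [18,34)=27

i=0 t=5 v=5: → [5,11); WM=2
i=1 t=7 v=5: → [5,13); WM=4
i=2 t=11 v=6: → [5,17); WM=8
i=3 t=18 v=1: → [18,24); WM=15
i=4 t=18 v=4: → [18,24); WM=15
i=5 t=20 v=3: → [18,26); WM=17
i=6 t=23 v=6: → [18,29); WM=20
i=7 t=8 v=6: DROP (t<20-3); WM=20
i=8 t=25 v=7: → [18,31); WM=22
i=9 t=28 v=6: → [18,34); WM=25
i=10 t=17 v=6: DROP (t<25-3); WM=25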